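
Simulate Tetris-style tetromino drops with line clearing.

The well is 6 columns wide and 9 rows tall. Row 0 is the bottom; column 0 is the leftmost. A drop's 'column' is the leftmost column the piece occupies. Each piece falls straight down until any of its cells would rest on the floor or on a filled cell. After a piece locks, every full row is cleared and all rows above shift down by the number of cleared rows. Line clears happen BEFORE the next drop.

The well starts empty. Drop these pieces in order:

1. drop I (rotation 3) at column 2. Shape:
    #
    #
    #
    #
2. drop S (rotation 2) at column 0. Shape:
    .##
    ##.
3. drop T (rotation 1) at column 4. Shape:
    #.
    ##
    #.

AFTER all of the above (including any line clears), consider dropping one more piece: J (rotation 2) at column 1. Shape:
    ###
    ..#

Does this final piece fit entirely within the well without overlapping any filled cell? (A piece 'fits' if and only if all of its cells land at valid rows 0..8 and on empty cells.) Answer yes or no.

Answer: yes

Derivation:
Drop 1: I rot3 at col 2 lands with bottom-row=0; cleared 0 line(s) (total 0); column heights now [0 0 4 0 0 0], max=4
Drop 2: S rot2 at col 0 lands with bottom-row=3; cleared 0 line(s) (total 0); column heights now [4 5 5 0 0 0], max=5
Drop 3: T rot1 at col 4 lands with bottom-row=0; cleared 0 line(s) (total 0); column heights now [4 5 5 0 3 2], max=5
Test piece J rot2 at col 1 (width 3): heights before test = [4 5 5 0 3 2]; fits = True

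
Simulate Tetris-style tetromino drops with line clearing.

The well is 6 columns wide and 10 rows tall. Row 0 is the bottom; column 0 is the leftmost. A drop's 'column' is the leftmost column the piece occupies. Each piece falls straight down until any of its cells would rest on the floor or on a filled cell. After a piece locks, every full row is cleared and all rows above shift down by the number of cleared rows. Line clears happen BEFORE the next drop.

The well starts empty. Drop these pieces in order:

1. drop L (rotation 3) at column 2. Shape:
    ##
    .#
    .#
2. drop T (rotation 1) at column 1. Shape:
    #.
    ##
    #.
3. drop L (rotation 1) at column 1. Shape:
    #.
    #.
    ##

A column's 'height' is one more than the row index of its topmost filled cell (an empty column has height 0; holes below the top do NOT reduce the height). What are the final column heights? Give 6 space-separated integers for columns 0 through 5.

Answer: 0 8 6 3 0 0

Derivation:
Drop 1: L rot3 at col 2 lands with bottom-row=0; cleared 0 line(s) (total 0); column heights now [0 0 3 3 0 0], max=3
Drop 2: T rot1 at col 1 lands with bottom-row=2; cleared 0 line(s) (total 0); column heights now [0 5 4 3 0 0], max=5
Drop 3: L rot1 at col 1 lands with bottom-row=5; cleared 0 line(s) (total 0); column heights now [0 8 6 3 0 0], max=8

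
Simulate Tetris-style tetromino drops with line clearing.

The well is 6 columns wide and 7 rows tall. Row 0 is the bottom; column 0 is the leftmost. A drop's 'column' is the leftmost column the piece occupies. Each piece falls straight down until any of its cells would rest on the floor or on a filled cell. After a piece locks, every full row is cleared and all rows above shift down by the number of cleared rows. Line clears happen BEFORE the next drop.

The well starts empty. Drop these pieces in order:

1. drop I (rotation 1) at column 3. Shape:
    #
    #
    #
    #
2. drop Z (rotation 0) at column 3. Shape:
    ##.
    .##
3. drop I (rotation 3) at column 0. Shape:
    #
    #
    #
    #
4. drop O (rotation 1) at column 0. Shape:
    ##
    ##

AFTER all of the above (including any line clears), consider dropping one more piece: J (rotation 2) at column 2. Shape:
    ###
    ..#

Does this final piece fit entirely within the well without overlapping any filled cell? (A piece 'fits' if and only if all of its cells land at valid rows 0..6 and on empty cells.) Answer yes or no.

Answer: yes

Derivation:
Drop 1: I rot1 at col 3 lands with bottom-row=0; cleared 0 line(s) (total 0); column heights now [0 0 0 4 0 0], max=4
Drop 2: Z rot0 at col 3 lands with bottom-row=3; cleared 0 line(s) (total 0); column heights now [0 0 0 5 5 4], max=5
Drop 3: I rot3 at col 0 lands with bottom-row=0; cleared 0 line(s) (total 0); column heights now [4 0 0 5 5 4], max=5
Drop 4: O rot1 at col 0 lands with bottom-row=4; cleared 0 line(s) (total 0); column heights now [6 6 0 5 5 4], max=6
Test piece J rot2 at col 2 (width 3): heights before test = [6 6 0 5 5 4]; fits = True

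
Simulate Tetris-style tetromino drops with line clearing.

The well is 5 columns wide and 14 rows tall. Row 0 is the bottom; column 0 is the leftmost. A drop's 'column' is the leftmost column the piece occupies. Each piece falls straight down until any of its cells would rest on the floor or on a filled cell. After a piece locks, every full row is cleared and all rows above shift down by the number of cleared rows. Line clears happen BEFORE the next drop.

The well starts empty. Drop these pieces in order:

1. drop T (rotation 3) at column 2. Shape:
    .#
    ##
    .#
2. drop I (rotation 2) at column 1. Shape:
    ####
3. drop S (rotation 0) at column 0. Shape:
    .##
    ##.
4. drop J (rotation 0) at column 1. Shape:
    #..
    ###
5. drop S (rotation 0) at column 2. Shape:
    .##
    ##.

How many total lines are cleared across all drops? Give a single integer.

Answer: 0

Derivation:
Drop 1: T rot3 at col 2 lands with bottom-row=0; cleared 0 line(s) (total 0); column heights now [0 0 2 3 0], max=3
Drop 2: I rot2 at col 1 lands with bottom-row=3; cleared 0 line(s) (total 0); column heights now [0 4 4 4 4], max=4
Drop 3: S rot0 at col 0 lands with bottom-row=4; cleared 0 line(s) (total 0); column heights now [5 6 6 4 4], max=6
Drop 4: J rot0 at col 1 lands with bottom-row=6; cleared 0 line(s) (total 0); column heights now [5 8 7 7 4], max=8
Drop 5: S rot0 at col 2 lands with bottom-row=7; cleared 0 line(s) (total 0); column heights now [5 8 8 9 9], max=9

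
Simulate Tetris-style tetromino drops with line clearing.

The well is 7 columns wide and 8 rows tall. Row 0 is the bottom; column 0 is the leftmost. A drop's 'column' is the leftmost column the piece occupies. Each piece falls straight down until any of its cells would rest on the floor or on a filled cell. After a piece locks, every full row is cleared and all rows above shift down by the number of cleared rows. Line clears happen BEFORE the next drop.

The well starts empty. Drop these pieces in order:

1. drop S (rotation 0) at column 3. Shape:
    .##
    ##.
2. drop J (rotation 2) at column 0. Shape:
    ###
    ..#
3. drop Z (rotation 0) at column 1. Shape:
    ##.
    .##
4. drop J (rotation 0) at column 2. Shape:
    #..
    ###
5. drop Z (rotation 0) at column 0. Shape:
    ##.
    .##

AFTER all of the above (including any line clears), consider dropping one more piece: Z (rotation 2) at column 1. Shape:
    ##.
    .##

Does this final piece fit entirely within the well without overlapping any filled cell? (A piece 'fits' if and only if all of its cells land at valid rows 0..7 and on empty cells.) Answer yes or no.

Drop 1: S rot0 at col 3 lands with bottom-row=0; cleared 0 line(s) (total 0); column heights now [0 0 0 1 2 2 0], max=2
Drop 2: J rot2 at col 0 lands with bottom-row=0; cleared 0 line(s) (total 0); column heights now [2 2 2 1 2 2 0], max=2
Drop 3: Z rot0 at col 1 lands with bottom-row=2; cleared 0 line(s) (total 0); column heights now [2 4 4 3 2 2 0], max=4
Drop 4: J rot0 at col 2 lands with bottom-row=4; cleared 0 line(s) (total 0); column heights now [2 4 6 5 5 2 0], max=6
Drop 5: Z rot0 at col 0 lands with bottom-row=6; cleared 0 line(s) (total 0); column heights now [8 8 7 5 5 2 0], max=8
Test piece Z rot2 at col 1 (width 3): heights before test = [8 8 7 5 5 2 0]; fits = False

Answer: no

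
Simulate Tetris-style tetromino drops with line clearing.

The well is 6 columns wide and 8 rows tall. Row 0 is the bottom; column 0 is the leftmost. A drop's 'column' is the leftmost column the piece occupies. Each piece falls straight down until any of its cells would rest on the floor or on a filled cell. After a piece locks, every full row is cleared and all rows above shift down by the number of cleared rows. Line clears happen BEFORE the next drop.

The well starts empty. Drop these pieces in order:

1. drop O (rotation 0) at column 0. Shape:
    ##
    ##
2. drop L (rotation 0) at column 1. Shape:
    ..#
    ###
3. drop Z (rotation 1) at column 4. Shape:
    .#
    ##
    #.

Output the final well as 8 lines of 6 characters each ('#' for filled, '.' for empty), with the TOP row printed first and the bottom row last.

Answer: ......
......
......
......
...#..
.###.#
##..##
##..#.

Derivation:
Drop 1: O rot0 at col 0 lands with bottom-row=0; cleared 0 line(s) (total 0); column heights now [2 2 0 0 0 0], max=2
Drop 2: L rot0 at col 1 lands with bottom-row=2; cleared 0 line(s) (total 0); column heights now [2 3 3 4 0 0], max=4
Drop 3: Z rot1 at col 4 lands with bottom-row=0; cleared 0 line(s) (total 0); column heights now [2 3 3 4 2 3], max=4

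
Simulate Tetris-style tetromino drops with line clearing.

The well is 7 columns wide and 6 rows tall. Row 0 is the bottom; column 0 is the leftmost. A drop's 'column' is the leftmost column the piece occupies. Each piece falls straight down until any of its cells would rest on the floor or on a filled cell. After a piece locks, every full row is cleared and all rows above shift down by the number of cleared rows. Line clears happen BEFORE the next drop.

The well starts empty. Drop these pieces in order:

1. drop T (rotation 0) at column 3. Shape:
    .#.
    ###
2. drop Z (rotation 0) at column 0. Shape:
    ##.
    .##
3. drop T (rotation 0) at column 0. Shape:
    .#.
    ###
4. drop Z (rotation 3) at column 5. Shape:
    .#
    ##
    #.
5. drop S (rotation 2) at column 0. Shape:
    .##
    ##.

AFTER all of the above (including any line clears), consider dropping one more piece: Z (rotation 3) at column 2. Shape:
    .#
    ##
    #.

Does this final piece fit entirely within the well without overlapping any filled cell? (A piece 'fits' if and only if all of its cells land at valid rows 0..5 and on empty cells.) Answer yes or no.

Answer: no

Derivation:
Drop 1: T rot0 at col 3 lands with bottom-row=0; cleared 0 line(s) (total 0); column heights now [0 0 0 1 2 1 0], max=2
Drop 2: Z rot0 at col 0 lands with bottom-row=0; cleared 0 line(s) (total 0); column heights now [2 2 1 1 2 1 0], max=2
Drop 3: T rot0 at col 0 lands with bottom-row=2; cleared 0 line(s) (total 0); column heights now [3 4 3 1 2 1 0], max=4
Drop 4: Z rot3 at col 5 lands with bottom-row=1; cleared 0 line(s) (total 0); column heights now [3 4 3 1 2 3 4], max=4
Drop 5: S rot2 at col 0 lands with bottom-row=4; cleared 0 line(s) (total 0); column heights now [5 6 6 1 2 3 4], max=6
Test piece Z rot3 at col 2 (width 2): heights before test = [5 6 6 1 2 3 4]; fits = False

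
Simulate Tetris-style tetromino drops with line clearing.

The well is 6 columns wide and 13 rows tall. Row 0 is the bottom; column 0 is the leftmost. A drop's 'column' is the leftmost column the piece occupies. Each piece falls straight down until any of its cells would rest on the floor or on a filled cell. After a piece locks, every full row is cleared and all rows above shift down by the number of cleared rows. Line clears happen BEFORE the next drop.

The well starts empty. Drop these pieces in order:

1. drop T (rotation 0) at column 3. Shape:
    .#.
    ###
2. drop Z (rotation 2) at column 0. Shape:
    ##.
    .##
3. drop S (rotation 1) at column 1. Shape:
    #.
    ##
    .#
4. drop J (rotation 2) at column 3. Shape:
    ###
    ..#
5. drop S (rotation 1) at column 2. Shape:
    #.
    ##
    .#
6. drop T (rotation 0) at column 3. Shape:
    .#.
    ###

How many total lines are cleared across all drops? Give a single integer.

Drop 1: T rot0 at col 3 lands with bottom-row=0; cleared 0 line(s) (total 0); column heights now [0 0 0 1 2 1], max=2
Drop 2: Z rot2 at col 0 lands with bottom-row=0; cleared 0 line(s) (total 0); column heights now [2 2 1 1 2 1], max=2
Drop 3: S rot1 at col 1 lands with bottom-row=1; cleared 0 line(s) (total 0); column heights now [2 4 3 1 2 1], max=4
Drop 4: J rot2 at col 3 lands with bottom-row=1; cleared 0 line(s) (total 0); column heights now [2 4 3 3 3 3], max=4
Drop 5: S rot1 at col 2 lands with bottom-row=3; cleared 0 line(s) (total 0); column heights now [2 4 6 5 3 3], max=6
Drop 6: T rot0 at col 3 lands with bottom-row=5; cleared 0 line(s) (total 0); column heights now [2 4 6 6 7 6], max=7

Answer: 0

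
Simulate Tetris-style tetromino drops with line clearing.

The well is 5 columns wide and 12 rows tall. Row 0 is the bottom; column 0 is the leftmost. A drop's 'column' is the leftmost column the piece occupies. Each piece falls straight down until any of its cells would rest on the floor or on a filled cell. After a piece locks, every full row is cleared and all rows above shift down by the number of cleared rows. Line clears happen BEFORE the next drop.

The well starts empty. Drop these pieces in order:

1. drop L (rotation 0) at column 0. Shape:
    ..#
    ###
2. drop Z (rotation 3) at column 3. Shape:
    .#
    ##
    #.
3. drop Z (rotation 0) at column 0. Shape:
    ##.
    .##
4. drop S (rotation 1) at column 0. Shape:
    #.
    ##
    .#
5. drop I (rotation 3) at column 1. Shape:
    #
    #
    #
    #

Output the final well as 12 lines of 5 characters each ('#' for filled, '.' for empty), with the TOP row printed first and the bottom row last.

Drop 1: L rot0 at col 0 lands with bottom-row=0; cleared 0 line(s) (total 0); column heights now [1 1 2 0 0], max=2
Drop 2: Z rot3 at col 3 lands with bottom-row=0; cleared 0 line(s) (total 0); column heights now [1 1 2 2 3], max=3
Drop 3: Z rot0 at col 0 lands with bottom-row=2; cleared 0 line(s) (total 0); column heights now [4 4 3 2 3], max=4
Drop 4: S rot1 at col 0 lands with bottom-row=4; cleared 0 line(s) (total 0); column heights now [7 6 3 2 3], max=7
Drop 5: I rot3 at col 1 lands with bottom-row=6; cleared 0 line(s) (total 0); column heights now [7 10 3 2 3], max=10

Answer: .....
.....
.#...
.#...
.#...
##...
##...
.#...
##...
.##.#
..###
####.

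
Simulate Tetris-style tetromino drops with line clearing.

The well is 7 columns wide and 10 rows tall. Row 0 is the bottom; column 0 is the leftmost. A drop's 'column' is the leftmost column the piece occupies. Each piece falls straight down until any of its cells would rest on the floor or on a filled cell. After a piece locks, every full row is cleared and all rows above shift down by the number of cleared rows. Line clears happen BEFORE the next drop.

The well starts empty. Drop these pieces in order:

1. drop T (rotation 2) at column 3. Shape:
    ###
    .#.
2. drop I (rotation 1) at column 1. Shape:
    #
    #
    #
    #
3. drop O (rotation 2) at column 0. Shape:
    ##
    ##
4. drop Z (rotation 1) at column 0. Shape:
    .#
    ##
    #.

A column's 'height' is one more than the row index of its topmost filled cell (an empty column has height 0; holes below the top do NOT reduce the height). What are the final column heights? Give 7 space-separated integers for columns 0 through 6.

Answer: 8 9 0 2 2 2 0

Derivation:
Drop 1: T rot2 at col 3 lands with bottom-row=0; cleared 0 line(s) (total 0); column heights now [0 0 0 2 2 2 0], max=2
Drop 2: I rot1 at col 1 lands with bottom-row=0; cleared 0 line(s) (total 0); column heights now [0 4 0 2 2 2 0], max=4
Drop 3: O rot2 at col 0 lands with bottom-row=4; cleared 0 line(s) (total 0); column heights now [6 6 0 2 2 2 0], max=6
Drop 4: Z rot1 at col 0 lands with bottom-row=6; cleared 0 line(s) (total 0); column heights now [8 9 0 2 2 2 0], max=9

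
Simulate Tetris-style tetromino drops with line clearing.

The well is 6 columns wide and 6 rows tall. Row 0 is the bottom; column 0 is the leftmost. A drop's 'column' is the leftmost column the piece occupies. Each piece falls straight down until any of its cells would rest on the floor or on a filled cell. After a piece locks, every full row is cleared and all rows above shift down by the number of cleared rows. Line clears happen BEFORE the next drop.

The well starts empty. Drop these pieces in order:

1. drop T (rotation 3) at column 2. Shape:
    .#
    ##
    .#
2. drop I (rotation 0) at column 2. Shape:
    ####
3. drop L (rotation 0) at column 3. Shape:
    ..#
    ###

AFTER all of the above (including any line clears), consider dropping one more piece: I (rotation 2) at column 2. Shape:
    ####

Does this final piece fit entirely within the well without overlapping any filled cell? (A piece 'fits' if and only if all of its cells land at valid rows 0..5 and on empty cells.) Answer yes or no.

Drop 1: T rot3 at col 2 lands with bottom-row=0; cleared 0 line(s) (total 0); column heights now [0 0 2 3 0 0], max=3
Drop 2: I rot0 at col 2 lands with bottom-row=3; cleared 0 line(s) (total 0); column heights now [0 0 4 4 4 4], max=4
Drop 3: L rot0 at col 3 lands with bottom-row=4; cleared 0 line(s) (total 0); column heights now [0 0 4 5 5 6], max=6
Test piece I rot2 at col 2 (width 4): heights before test = [0 0 4 5 5 6]; fits = False

Answer: no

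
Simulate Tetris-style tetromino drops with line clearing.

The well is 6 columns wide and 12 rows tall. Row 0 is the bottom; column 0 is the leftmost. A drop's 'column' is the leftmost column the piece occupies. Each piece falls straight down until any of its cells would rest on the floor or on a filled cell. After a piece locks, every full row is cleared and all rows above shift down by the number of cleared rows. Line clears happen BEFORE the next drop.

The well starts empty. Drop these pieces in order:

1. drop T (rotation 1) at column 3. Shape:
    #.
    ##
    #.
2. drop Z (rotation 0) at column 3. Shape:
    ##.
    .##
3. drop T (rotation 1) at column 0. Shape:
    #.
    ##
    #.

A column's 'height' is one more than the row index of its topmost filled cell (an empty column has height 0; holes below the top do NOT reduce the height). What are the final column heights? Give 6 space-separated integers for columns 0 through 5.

Answer: 3 2 0 4 4 3

Derivation:
Drop 1: T rot1 at col 3 lands with bottom-row=0; cleared 0 line(s) (total 0); column heights now [0 0 0 3 2 0], max=3
Drop 2: Z rot0 at col 3 lands with bottom-row=2; cleared 0 line(s) (total 0); column heights now [0 0 0 4 4 3], max=4
Drop 3: T rot1 at col 0 lands with bottom-row=0; cleared 0 line(s) (total 0); column heights now [3 2 0 4 4 3], max=4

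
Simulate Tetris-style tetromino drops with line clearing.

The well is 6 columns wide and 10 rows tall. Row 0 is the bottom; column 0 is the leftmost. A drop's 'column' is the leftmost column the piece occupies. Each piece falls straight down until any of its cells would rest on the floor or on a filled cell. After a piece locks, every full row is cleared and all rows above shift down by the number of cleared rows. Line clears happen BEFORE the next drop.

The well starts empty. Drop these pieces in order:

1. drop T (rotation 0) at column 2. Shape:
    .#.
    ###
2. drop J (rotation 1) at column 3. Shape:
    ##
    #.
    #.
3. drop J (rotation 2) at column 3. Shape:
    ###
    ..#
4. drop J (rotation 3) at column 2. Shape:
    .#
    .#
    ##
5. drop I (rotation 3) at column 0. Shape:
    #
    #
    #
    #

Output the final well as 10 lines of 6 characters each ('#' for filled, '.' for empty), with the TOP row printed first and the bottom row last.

Answer: ......
...#..
...#..
..##..
...###
...###
#..#..
#..#..
#..#..
#.###.

Derivation:
Drop 1: T rot0 at col 2 lands with bottom-row=0; cleared 0 line(s) (total 0); column heights now [0 0 1 2 1 0], max=2
Drop 2: J rot1 at col 3 lands with bottom-row=2; cleared 0 line(s) (total 0); column heights now [0 0 1 5 5 0], max=5
Drop 3: J rot2 at col 3 lands with bottom-row=4; cleared 0 line(s) (total 0); column heights now [0 0 1 6 6 6], max=6
Drop 4: J rot3 at col 2 lands with bottom-row=6; cleared 0 line(s) (total 0); column heights now [0 0 7 9 6 6], max=9
Drop 5: I rot3 at col 0 lands with bottom-row=0; cleared 0 line(s) (total 0); column heights now [4 0 7 9 6 6], max=9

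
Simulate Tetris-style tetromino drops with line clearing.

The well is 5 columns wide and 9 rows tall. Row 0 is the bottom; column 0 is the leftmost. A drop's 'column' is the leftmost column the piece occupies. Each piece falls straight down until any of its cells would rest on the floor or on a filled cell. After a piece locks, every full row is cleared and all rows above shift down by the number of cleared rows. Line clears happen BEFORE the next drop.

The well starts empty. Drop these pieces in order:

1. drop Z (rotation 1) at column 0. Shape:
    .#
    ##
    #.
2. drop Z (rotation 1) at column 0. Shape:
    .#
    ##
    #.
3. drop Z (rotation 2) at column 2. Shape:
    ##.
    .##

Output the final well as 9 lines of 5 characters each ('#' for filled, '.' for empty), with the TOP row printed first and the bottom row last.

Answer: .....
.....
.....
.....
.#...
##...
##...
####.
#..##

Derivation:
Drop 1: Z rot1 at col 0 lands with bottom-row=0; cleared 0 line(s) (total 0); column heights now [2 3 0 0 0], max=3
Drop 2: Z rot1 at col 0 lands with bottom-row=2; cleared 0 line(s) (total 0); column heights now [4 5 0 0 0], max=5
Drop 3: Z rot2 at col 2 lands with bottom-row=0; cleared 0 line(s) (total 0); column heights now [4 5 2 2 1], max=5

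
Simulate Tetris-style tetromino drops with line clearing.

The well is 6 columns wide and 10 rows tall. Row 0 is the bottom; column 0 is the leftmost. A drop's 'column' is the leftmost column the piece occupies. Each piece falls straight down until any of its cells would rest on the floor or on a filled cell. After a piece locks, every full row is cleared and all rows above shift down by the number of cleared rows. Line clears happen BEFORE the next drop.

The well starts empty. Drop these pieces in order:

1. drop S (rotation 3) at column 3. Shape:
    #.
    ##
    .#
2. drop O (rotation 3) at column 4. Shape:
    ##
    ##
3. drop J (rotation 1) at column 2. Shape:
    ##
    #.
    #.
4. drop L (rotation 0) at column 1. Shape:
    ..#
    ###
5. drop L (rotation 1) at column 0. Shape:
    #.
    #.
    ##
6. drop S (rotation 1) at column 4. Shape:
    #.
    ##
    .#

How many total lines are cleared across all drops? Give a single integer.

Drop 1: S rot3 at col 3 lands with bottom-row=0; cleared 0 line(s) (total 0); column heights now [0 0 0 3 2 0], max=3
Drop 2: O rot3 at col 4 lands with bottom-row=2; cleared 0 line(s) (total 0); column heights now [0 0 0 3 4 4], max=4
Drop 3: J rot1 at col 2 lands with bottom-row=1; cleared 0 line(s) (total 0); column heights now [0 0 4 4 4 4], max=4
Drop 4: L rot0 at col 1 lands with bottom-row=4; cleared 0 line(s) (total 0); column heights now [0 5 5 6 4 4], max=6
Drop 5: L rot1 at col 0 lands with bottom-row=5; cleared 0 line(s) (total 0); column heights now [8 6 5 6 4 4], max=8
Drop 6: S rot1 at col 4 lands with bottom-row=4; cleared 0 line(s) (total 0); column heights now [8 6 5 6 7 6], max=8

Answer: 0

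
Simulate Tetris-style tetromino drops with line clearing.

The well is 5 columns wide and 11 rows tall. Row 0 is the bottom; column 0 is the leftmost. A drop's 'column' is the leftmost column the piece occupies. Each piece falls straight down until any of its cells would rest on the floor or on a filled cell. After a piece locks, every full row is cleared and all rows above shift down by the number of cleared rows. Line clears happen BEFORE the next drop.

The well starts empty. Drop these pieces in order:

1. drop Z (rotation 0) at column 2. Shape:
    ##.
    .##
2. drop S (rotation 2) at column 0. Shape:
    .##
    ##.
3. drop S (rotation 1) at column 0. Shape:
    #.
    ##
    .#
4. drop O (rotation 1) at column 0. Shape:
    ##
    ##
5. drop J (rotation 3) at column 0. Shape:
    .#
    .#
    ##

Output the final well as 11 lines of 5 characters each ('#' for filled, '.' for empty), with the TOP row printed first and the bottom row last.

Drop 1: Z rot0 at col 2 lands with bottom-row=0; cleared 0 line(s) (total 0); column heights now [0 0 2 2 1], max=2
Drop 2: S rot2 at col 0 lands with bottom-row=1; cleared 0 line(s) (total 0); column heights now [2 3 3 2 1], max=3
Drop 3: S rot1 at col 0 lands with bottom-row=3; cleared 0 line(s) (total 0); column heights now [6 5 3 2 1], max=6
Drop 4: O rot1 at col 0 lands with bottom-row=6; cleared 0 line(s) (total 0); column heights now [8 8 3 2 1], max=8
Drop 5: J rot3 at col 0 lands with bottom-row=8; cleared 0 line(s) (total 0); column heights now [9 11 3 2 1], max=11

Answer: .#...
.#...
##...
##...
##...
#....
##...
.#...
.##..
####.
...##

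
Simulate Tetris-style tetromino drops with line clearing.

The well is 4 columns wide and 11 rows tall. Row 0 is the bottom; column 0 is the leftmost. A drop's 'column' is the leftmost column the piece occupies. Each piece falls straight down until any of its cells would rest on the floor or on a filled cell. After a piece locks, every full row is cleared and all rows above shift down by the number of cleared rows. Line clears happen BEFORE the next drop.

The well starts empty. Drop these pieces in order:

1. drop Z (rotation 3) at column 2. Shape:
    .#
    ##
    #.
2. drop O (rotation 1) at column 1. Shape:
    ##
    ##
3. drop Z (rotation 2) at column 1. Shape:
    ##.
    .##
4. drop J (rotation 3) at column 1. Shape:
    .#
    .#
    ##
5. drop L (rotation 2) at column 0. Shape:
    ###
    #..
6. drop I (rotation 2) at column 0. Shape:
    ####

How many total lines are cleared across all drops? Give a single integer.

Answer: 1

Derivation:
Drop 1: Z rot3 at col 2 lands with bottom-row=0; cleared 0 line(s) (total 0); column heights now [0 0 2 3], max=3
Drop 2: O rot1 at col 1 lands with bottom-row=2; cleared 0 line(s) (total 0); column heights now [0 4 4 3], max=4
Drop 3: Z rot2 at col 1 lands with bottom-row=4; cleared 0 line(s) (total 0); column heights now [0 6 6 5], max=6
Drop 4: J rot3 at col 1 lands with bottom-row=6; cleared 0 line(s) (total 0); column heights now [0 7 9 5], max=9
Drop 5: L rot2 at col 0 lands with bottom-row=8; cleared 0 line(s) (total 0); column heights now [10 10 10 5], max=10
Drop 6: I rot2 at col 0 lands with bottom-row=10; cleared 1 line(s) (total 1); column heights now [10 10 10 5], max=10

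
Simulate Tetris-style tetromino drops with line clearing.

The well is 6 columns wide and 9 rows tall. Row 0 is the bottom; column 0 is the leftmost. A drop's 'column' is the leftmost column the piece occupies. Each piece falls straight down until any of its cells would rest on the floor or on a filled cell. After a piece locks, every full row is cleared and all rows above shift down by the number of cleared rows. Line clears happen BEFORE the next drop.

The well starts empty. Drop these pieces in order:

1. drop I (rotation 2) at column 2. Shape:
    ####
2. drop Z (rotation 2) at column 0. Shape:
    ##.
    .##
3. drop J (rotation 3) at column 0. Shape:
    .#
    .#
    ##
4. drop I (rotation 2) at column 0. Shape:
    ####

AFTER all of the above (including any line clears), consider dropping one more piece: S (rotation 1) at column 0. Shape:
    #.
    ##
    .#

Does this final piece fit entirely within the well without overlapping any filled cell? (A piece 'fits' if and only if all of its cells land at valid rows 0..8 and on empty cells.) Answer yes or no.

Answer: no

Derivation:
Drop 1: I rot2 at col 2 lands with bottom-row=0; cleared 0 line(s) (total 0); column heights now [0 0 1 1 1 1], max=1
Drop 2: Z rot2 at col 0 lands with bottom-row=1; cleared 0 line(s) (total 0); column heights now [3 3 2 1 1 1], max=3
Drop 3: J rot3 at col 0 lands with bottom-row=3; cleared 0 line(s) (total 0); column heights now [4 6 2 1 1 1], max=6
Drop 4: I rot2 at col 0 lands with bottom-row=6; cleared 0 line(s) (total 0); column heights now [7 7 7 7 1 1], max=7
Test piece S rot1 at col 0 (width 2): heights before test = [7 7 7 7 1 1]; fits = False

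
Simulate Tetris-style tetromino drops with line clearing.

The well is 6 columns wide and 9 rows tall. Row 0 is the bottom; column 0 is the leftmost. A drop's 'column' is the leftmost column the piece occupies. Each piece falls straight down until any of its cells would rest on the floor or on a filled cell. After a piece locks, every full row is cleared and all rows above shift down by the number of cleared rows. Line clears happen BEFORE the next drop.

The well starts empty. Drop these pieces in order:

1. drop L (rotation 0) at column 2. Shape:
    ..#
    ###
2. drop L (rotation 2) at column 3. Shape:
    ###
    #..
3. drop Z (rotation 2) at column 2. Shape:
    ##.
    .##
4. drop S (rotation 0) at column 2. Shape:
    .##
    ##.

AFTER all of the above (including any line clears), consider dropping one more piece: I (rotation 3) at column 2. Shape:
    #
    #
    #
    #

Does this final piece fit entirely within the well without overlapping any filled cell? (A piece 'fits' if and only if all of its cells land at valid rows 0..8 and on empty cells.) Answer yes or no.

Answer: no

Derivation:
Drop 1: L rot0 at col 2 lands with bottom-row=0; cleared 0 line(s) (total 0); column heights now [0 0 1 1 2 0], max=2
Drop 2: L rot2 at col 3 lands with bottom-row=1; cleared 0 line(s) (total 0); column heights now [0 0 1 3 3 3], max=3
Drop 3: Z rot2 at col 2 lands with bottom-row=3; cleared 0 line(s) (total 0); column heights now [0 0 5 5 4 3], max=5
Drop 4: S rot0 at col 2 lands with bottom-row=5; cleared 0 line(s) (total 0); column heights now [0 0 6 7 7 3], max=7
Test piece I rot3 at col 2 (width 1): heights before test = [0 0 6 7 7 3]; fits = False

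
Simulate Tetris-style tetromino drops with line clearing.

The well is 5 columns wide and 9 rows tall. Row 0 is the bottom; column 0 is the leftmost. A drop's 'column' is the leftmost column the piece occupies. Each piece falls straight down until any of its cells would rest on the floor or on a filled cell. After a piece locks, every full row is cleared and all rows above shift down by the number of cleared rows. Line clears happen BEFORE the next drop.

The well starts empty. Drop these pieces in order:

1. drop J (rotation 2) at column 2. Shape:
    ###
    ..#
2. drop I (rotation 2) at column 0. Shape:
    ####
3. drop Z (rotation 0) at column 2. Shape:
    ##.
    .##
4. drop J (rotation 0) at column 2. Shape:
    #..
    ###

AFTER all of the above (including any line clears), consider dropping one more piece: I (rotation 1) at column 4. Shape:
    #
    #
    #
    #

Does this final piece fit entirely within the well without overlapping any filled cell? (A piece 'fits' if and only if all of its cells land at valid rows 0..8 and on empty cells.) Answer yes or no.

Answer: no

Derivation:
Drop 1: J rot2 at col 2 lands with bottom-row=0; cleared 0 line(s) (total 0); column heights now [0 0 2 2 2], max=2
Drop 2: I rot2 at col 0 lands with bottom-row=2; cleared 0 line(s) (total 0); column heights now [3 3 3 3 2], max=3
Drop 3: Z rot0 at col 2 lands with bottom-row=3; cleared 0 line(s) (total 0); column heights now [3 3 5 5 4], max=5
Drop 4: J rot0 at col 2 lands with bottom-row=5; cleared 0 line(s) (total 0); column heights now [3 3 7 6 6], max=7
Test piece I rot1 at col 4 (width 1): heights before test = [3 3 7 6 6]; fits = False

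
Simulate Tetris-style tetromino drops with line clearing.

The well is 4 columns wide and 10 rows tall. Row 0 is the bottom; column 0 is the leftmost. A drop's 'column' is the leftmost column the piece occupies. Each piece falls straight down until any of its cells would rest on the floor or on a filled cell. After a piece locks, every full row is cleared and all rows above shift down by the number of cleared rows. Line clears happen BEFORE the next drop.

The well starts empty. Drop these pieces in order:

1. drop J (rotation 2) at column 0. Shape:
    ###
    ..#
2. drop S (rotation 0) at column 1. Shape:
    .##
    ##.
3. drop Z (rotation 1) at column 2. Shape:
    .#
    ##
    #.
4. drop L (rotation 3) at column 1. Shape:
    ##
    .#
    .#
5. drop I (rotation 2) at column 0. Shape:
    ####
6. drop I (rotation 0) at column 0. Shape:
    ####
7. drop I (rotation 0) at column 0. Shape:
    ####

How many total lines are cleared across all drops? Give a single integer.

Drop 1: J rot2 at col 0 lands with bottom-row=0; cleared 0 line(s) (total 0); column heights now [2 2 2 0], max=2
Drop 2: S rot0 at col 1 lands with bottom-row=2; cleared 0 line(s) (total 0); column heights now [2 3 4 4], max=4
Drop 3: Z rot1 at col 2 lands with bottom-row=4; cleared 0 line(s) (total 0); column heights now [2 3 6 7], max=7
Drop 4: L rot3 at col 1 lands with bottom-row=6; cleared 0 line(s) (total 0); column heights now [2 9 9 7], max=9
Drop 5: I rot2 at col 0 lands with bottom-row=9; cleared 1 line(s) (total 1); column heights now [2 9 9 7], max=9
Drop 6: I rot0 at col 0 lands with bottom-row=9; cleared 1 line(s) (total 2); column heights now [2 9 9 7], max=9
Drop 7: I rot0 at col 0 lands with bottom-row=9; cleared 1 line(s) (total 3); column heights now [2 9 9 7], max=9

Answer: 3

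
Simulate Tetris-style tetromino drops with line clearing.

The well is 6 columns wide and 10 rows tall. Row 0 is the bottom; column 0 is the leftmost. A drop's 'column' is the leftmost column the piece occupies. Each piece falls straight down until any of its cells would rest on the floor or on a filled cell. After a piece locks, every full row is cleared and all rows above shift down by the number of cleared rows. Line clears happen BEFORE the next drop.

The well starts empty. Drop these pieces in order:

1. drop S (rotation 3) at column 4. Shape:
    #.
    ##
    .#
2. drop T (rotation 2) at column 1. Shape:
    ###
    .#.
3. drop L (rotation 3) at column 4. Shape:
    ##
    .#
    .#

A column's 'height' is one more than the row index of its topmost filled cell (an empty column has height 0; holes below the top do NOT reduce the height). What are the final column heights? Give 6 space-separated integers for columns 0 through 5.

Drop 1: S rot3 at col 4 lands with bottom-row=0; cleared 0 line(s) (total 0); column heights now [0 0 0 0 3 2], max=3
Drop 2: T rot2 at col 1 lands with bottom-row=0; cleared 0 line(s) (total 0); column heights now [0 2 2 2 3 2], max=3
Drop 3: L rot3 at col 4 lands with bottom-row=2; cleared 0 line(s) (total 0); column heights now [0 2 2 2 5 5], max=5

Answer: 0 2 2 2 5 5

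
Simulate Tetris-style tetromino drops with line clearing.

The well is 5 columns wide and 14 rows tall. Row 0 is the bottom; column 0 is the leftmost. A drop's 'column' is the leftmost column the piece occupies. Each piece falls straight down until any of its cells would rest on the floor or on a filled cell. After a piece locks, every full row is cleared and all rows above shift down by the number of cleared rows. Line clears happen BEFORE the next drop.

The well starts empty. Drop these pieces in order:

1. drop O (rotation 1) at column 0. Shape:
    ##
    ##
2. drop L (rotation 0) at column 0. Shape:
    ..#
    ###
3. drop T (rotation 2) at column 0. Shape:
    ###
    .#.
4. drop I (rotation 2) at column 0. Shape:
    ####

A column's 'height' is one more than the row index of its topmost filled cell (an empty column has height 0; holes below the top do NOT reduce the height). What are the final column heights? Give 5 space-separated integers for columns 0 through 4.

Answer: 6 6 6 6 0

Derivation:
Drop 1: O rot1 at col 0 lands with bottom-row=0; cleared 0 line(s) (total 0); column heights now [2 2 0 0 0], max=2
Drop 2: L rot0 at col 0 lands with bottom-row=2; cleared 0 line(s) (total 0); column heights now [3 3 4 0 0], max=4
Drop 3: T rot2 at col 0 lands with bottom-row=3; cleared 0 line(s) (total 0); column heights now [5 5 5 0 0], max=5
Drop 4: I rot2 at col 0 lands with bottom-row=5; cleared 0 line(s) (total 0); column heights now [6 6 6 6 0], max=6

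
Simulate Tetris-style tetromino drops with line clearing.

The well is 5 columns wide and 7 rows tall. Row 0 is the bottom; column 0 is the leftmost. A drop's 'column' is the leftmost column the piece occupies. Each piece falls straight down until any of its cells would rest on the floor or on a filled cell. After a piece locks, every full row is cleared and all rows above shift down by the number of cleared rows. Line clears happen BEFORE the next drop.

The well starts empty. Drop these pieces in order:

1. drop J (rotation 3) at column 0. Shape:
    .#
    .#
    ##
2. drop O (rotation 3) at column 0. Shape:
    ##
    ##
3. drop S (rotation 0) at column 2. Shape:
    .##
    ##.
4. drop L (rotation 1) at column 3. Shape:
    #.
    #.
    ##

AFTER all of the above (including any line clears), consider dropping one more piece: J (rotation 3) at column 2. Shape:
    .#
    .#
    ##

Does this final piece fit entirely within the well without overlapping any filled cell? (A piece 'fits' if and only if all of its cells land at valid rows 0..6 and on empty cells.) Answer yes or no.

Answer: no

Derivation:
Drop 1: J rot3 at col 0 lands with bottom-row=0; cleared 0 line(s) (total 0); column heights now [1 3 0 0 0], max=3
Drop 2: O rot3 at col 0 lands with bottom-row=3; cleared 0 line(s) (total 0); column heights now [5 5 0 0 0], max=5
Drop 3: S rot0 at col 2 lands with bottom-row=0; cleared 0 line(s) (total 0); column heights now [5 5 1 2 2], max=5
Drop 4: L rot1 at col 3 lands with bottom-row=2; cleared 0 line(s) (total 0); column heights now [5 5 1 5 3], max=5
Test piece J rot3 at col 2 (width 2): heights before test = [5 5 1 5 3]; fits = False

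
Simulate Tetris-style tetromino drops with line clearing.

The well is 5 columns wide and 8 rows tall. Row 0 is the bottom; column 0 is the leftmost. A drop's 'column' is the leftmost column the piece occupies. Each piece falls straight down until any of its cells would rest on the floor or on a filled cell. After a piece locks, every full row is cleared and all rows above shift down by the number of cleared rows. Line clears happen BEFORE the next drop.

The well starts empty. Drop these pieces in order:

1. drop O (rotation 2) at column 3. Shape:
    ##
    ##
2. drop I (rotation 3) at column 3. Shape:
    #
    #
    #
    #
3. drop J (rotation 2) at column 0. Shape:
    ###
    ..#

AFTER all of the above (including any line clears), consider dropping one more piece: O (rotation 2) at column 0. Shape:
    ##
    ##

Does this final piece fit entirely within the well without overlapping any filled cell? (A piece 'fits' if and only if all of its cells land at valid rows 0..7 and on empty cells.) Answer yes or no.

Answer: yes

Derivation:
Drop 1: O rot2 at col 3 lands with bottom-row=0; cleared 0 line(s) (total 0); column heights now [0 0 0 2 2], max=2
Drop 2: I rot3 at col 3 lands with bottom-row=2; cleared 0 line(s) (total 0); column heights now [0 0 0 6 2], max=6
Drop 3: J rot2 at col 0 lands with bottom-row=0; cleared 1 line(s) (total 1); column heights now [0 0 1 5 1], max=5
Test piece O rot2 at col 0 (width 2): heights before test = [0 0 1 5 1]; fits = True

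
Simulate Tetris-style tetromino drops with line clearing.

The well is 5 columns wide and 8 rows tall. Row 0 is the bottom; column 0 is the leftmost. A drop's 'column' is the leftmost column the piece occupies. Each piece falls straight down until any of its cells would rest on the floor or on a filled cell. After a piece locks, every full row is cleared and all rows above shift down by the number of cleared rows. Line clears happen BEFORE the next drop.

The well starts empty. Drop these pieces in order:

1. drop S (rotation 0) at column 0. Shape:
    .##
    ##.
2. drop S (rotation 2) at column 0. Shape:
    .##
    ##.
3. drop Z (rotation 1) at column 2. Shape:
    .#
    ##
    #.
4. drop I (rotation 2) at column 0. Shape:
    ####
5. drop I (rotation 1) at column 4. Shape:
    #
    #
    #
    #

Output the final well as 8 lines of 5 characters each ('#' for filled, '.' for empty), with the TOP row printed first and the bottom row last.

Drop 1: S rot0 at col 0 lands with bottom-row=0; cleared 0 line(s) (total 0); column heights now [1 2 2 0 0], max=2
Drop 2: S rot2 at col 0 lands with bottom-row=2; cleared 0 line(s) (total 0); column heights now [3 4 4 0 0], max=4
Drop 3: Z rot1 at col 2 lands with bottom-row=4; cleared 0 line(s) (total 0); column heights now [3 4 6 7 0], max=7
Drop 4: I rot2 at col 0 lands with bottom-row=7; cleared 0 line(s) (total 0); column heights now [8 8 8 8 0], max=8
Drop 5: I rot1 at col 4 lands with bottom-row=0; cleared 0 line(s) (total 0); column heights now [8 8 8 8 4], max=8

Answer: ####.
...#.
..##.
..#..
.##.#
##..#
.##.#
##..#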